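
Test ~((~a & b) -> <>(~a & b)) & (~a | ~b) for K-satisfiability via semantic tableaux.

Yes, satisfiable

1. ~((~a & b) -> <>(~a & b)) & (~a | ~b), 0
2. ~((~a & b) -> <>(~a & b)), 0
3. ~a | ~b, 0
4. ~a & b, 0
5. ~<>(~a & b), 0
6. ~a, 0
7. b, 0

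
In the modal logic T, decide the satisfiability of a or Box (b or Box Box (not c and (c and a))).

1. a or Box (b or Box Box (not c and (c and a))), 0
2. Box (b or Box Box (not c and (c and a))), 0   [or-rule on 1 (branches; this branch)]
3. b or Box Box (not c and (c and a)), 0   [Box-rule on 2 via 0R0]
4. b, 0   [or-rule on 3 (branches; this branch)]
Accessibility: 0R0

Yes, satisfiable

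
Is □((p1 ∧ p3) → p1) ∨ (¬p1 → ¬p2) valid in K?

Valid

Tableau for the negation ¬(□((p1 ∧ p3) → p1) ∨ (¬p1 → ¬p2)):
1. ¬(□((p1 ∧ p3) → p1) ∨ (¬p1 → ¬p2)), w0
2. ¬□((p1 ∧ p3) → p1), w0
3. ¬(¬p1 → ¬p2), w0
4. ¬p1, w0
5. p2, w0
6. ¬((p1 ∧ p3) → p1), w1
7. p1 ∧ p3, w1
8. ¬p1, w1
9. p1, w1
10. p3, w1
Accessibility: w0Rw1
Branch closes: p1 and ¬p1 both at w1.
All branches of the negation close; one closing branch shown above.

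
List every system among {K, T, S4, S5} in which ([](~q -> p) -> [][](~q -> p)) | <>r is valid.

S4-tableau for the negation ~(([](~q -> p) -> [][](~q -> p)) | <>r):
1. ~(([](~q -> p) -> [][](~q -> p)) | <>r), u
2. ~([](~q -> p) -> [][](~q -> p)), u
3. ~<>r, u
4. [](~q -> p), u
5. ~[][](~q -> p), u
6. ~r, u
7. ~q -> p, u
8. p, u
9. ~[](~q -> p), v
10. ~r, v
11. ~q -> p, v
12. p, v
13. ~(~q -> p), w
14. ~q, w
15. ~p, w
16. ~r, w
17. ~q -> p, w
18. p, w
Accessibility: uRu, uRv, uRw, vRv, vRw, wRw
Branch closes: p and ~p both at w.
Every branch closes (one shown): valid in S4, hence also in S5 (every theorem of S4 is a theorem of S5).
T-tableau for the negation ~(([](~q -> p) -> [][](~q -> p)) | <>r):
1. ~(([](~q -> p) -> [][](~q -> p)) | <>r), u
2. ~([](~q -> p) -> [][](~q -> p)), u
3. ~<>r, u
4. [](~q -> p), u
5. ~[][](~q -> p), u
6. ~r, u
7. ~q -> p, u
8. p, u
9. ~[](~q -> p), v
10. ~r, v
11. ~q -> p, v
12. p, v
13. ~(~q -> p), w
14. ~q, w
15. ~p, w
Accessibility: uRu, uRv, vRv, vRw, wRw
Complete open branch: countermodel on a T-frame, so not valid in T, nor in K (the same frame is also a K-frame).

S4, S5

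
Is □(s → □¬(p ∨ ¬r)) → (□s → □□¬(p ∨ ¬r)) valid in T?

Tableau for the negation ¬(□(s → □¬(p ∨ ¬r)) → (□s → □□¬(p ∨ ¬r))):
1. ¬(□(s → □¬(p ∨ ¬r)) → (□s → □□¬(p ∨ ¬r))), u
2. □(s → □¬(p ∨ ¬r)), u   [¬→-rule on 1]
3. ¬(□s → □□¬(p ∨ ¬r)), u   [¬→-rule on 1]
4. □s, u   [¬→-rule on 3]
5. ¬□□¬(p ∨ ¬r), u   [¬→-rule on 3]
6. s → □¬(p ∨ ¬r), u   [□-rule on 2 via uRu]
7. s, u   [□-rule on 4 via uRu]
8. □¬(p ∨ ¬r), u   [→-rule on 6 (branches; this branch)]
9. ¬(p ∨ ¬r), u   [□-rule on 8 via uRu]
10. ¬p, u   [¬∨-rule on 9]
11. r, u   [¬∨-rule on 9]
12. ¬□¬(p ∨ ¬r), v   [¬□-rule on 5: fresh world v, uRv]
13. s → □¬(p ∨ ¬r), v   [□-rule on 2 via uRv]
14. s, v   [□-rule on 4 via uRv]
15. ¬(p ∨ ¬r), v   [□-rule on 8 via uRv]
16. ¬p, v   [¬∨-rule on 15]
17. r, v   [¬∨-rule on 15]
18. □¬(p ∨ ¬r), v   [→-rule on 13 (branches; this branch)]
19. p ∨ ¬r, w   [¬□-rule on 12: fresh world w, vRw]
20. ¬(p ∨ ¬r), w   [□-rule on 18 via vRw]
21. ¬p, w   [¬∨-rule on 20]
22. r, w   [¬∨-rule on 20]
23. ¬r, w   [∨-rule on 19 (branches; this branch)]
Accessibility: uRu, uRv, vRv, vRw, wRw
Branch closes: r and ¬r both at w.
Every branch of the negation's tableau closes; the branch above is one of them.

Valid in T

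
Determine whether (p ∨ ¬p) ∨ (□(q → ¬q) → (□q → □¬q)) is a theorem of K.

Tableau for the negation ¬((p ∨ ¬p) ∨ (□(q → ¬q) → (□q → □¬q))):
1. ¬((p ∨ ¬p) ∨ (□(q → ¬q) → (□q → □¬q))), u
2. ¬(p ∨ ¬p), u   [¬∨-rule on 1]
3. ¬(□(q → ¬q) → (□q → □¬q)), u   [¬∨-rule on 1]
4. ¬p, u   [¬∨-rule on 2]
5. p, u   [¬∨-rule on 2]
Branch closes: p and ¬p both at u.
All branches of the negation close; one closing branch shown above.

Valid in K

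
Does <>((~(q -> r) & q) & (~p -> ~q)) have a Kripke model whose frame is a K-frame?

1. <>((~(q -> r) & q) & (~p -> ~q)), w0
2. (~(q -> r) & q) & (~p -> ~q), w1
3. ~(q -> r) & q, w1
4. ~p -> ~q, w1
5. ~(q -> r), w1
6. q, w1
7. ~r, w1
8. p, w1
Accessibility: w0Rw1

Satisfiable (open branch found)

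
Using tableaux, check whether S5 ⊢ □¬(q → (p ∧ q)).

Invalid (countermodel exists)

Tableau for the negation ¬□¬(q → (p ∧ q)):
1. ¬□¬(q → (p ∧ q)), u
2. q → (p ∧ q), v
3. p ∧ q, v
4. p, v
5. q, v
Accessibility: uRu, uRv, vRu, vRv
The negation has an open branch (countermodel exists).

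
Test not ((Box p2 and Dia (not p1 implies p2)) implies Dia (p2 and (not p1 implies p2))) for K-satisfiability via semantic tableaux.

No, unsatisfiable

1. not ((Box p2 and Dia (not p1 implies p2)) implies Dia (p2 and (not p1 implies p2))), u
2. Box p2 and Dia (not p1 implies p2), u   [neg-implies-rule on 1]
3. not Dia (p2 and (not p1 implies p2)), u   [neg-implies-rule on 1]
4. Box p2, u   [and-rule on 2]
5. Dia (not p1 implies p2), u   [and-rule on 2]
6. not p1 implies p2, v   [Dia-rule on 5: fresh world v, uRv]
7. not (p2 and (not p1 implies p2)), v   [neg-Dia-rule on 3 via uRv]
8. p2, v   [Box-rule on 4 via uRv]
9. not (not p1 implies p2), v   [neg-and-rule on 7 (branches; this branch)]
10. not p1, v   [neg-implies-rule on 9]
11. not p2, v   [neg-implies-rule on 9]
Accessibility: uRv
Branch closes: p2 and not p2 both at v.
Every branch closes; the branch above is one of them.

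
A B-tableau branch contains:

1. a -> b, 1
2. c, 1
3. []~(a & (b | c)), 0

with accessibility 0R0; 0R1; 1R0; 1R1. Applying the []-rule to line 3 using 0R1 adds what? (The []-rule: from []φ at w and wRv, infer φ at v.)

~(a & (b | c)), 1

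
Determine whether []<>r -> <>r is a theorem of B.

Valid in B

Tableau for the negation ~([]<>r -> <>r):
1. ~([]<>r -> <>r), 0
2. []<>r, 0
3. ~<>r, 0
4. <>r, 0
5. ~r, 0
6. r, 1
7. <>r, 1
8. ~r, 1
Accessibility: 0R0, 0R1, 1R0, 1R1
Branch closes: r and ~r both at 1.
All branches of the negation close; one closing branch shown above.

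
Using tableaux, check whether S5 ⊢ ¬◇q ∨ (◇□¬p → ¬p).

Valid in S5

Tableau for the negation ¬(¬◇q ∨ (◇□¬p → ¬p)):
1. ¬(¬◇q ∨ (◇□¬p → ¬p)), w0
2. ◇q, w0
3. ¬(◇□¬p → ¬p), w0
4. ◇□¬p, w0
5. p, w0
6. q, w1
7. □¬p, w2
8. ¬p, w0
Accessibility: w0Rw0, w0Rw1, w0Rw2, w1Rw0, w1Rw1, w1Rw2, w2Rw0, w2Rw1, w2Rw2
Branch closes: p and ¬p both at w0.
All branches of the negation close; one closing branch shown above.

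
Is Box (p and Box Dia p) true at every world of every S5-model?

No, not valid

Tableau for the negation not Box (p and Box Dia p):
1. not Box (p and Box Dia p), 0
2. not (p and Box Dia p), 1   [neg-Box-rule on 1: fresh world 1, 0R1]
3. not Box Dia p, 1   [neg-and-rule on 2 (branches; this branch)]
4. not Dia p, 2   [neg-Box-rule on 3: fresh world 2, 1R2]
5. not p, 0   [neg-Dia-rule on 4 via 2R0]
6. not p, 1   [neg-Dia-rule on 4 via 2R1]
7. not p, 2   [neg-Dia-rule on 4 via 2R2]
Accessibility: 0R0, 0R1, 0R2, 1R0, 1R1, 1R2, 2R0, 2R1, 2R2
The negation has an open branch (countermodel exists).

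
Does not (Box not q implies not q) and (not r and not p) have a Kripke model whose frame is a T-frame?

Unsatisfiable

1. not (Box not q implies not q) and (not r and not p), w0
2. not (Box not q implies not q), w0   [and-rule on 1]
3. not r and not p, w0   [and-rule on 1]
4. Box not q, w0   [neg-implies-rule on 2]
5. q, w0   [neg-implies-rule on 2]
6. not r, w0   [and-rule on 3]
7. not p, w0   [and-rule on 3]
8. not q, w0   [Box-rule on 4 via w0Rw0]
Accessibility: w0Rw0
Branch closes: q and not q both at w0.
(One branch shown.) All branches close.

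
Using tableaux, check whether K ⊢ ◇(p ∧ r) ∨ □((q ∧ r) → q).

Tableau for the negation ¬(◇(p ∧ r) ∨ □((q ∧ r) → q)):
1. ¬(◇(p ∧ r) ∨ □((q ∧ r) → q)), w0
2. ¬◇(p ∧ r), w0
3. ¬□((q ∧ r) → q), w0
4. ¬((q ∧ r) → q), w1
5. q ∧ r, w1
6. ¬q, w1
7. q, w1
8. r, w1
Accessibility: w0Rw1
Branch closes: q and ¬q both at w1.
Every branch of the negation's tableau closes; the branch above is one of them.

Yes, valid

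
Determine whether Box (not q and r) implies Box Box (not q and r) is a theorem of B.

Tableau for the negation not (Box (not q and r) implies Box Box (not q and r)):
1. not (Box (not q and r) implies Box Box (not q and r)), w0
2. Box (not q and r), w0   [neg-implies-rule on 1]
3. not Box Box (not q and r), w0   [neg-implies-rule on 1]
4. not q and r, w0   [Box-rule on 2 via w0Rw0]
5. not q, w0   [and-rule on 4]
6. r, w0   [and-rule on 4]
7. not Box (not q and r), w1   [neg-Box-rule on 3: fresh world w1, w0Rw1]
8. not q and r, w1   [Box-rule on 2 via w0Rw1]
9. not q, w1   [and-rule on 8]
10. r, w1   [and-rule on 8]
11. not (not q and r), w2   [neg-Box-rule on 7: fresh world w2, w1Rw2]
12. not r, w2   [neg-and-rule on 11 (branches; this branch)]
Accessibility: w0Rw0, w0Rw1, w1Rw0, w1Rw1, w1Rw2, w2Rw1, w2Rw2
The negation has an open branch (countermodel exists).

Invalid (countermodel exists)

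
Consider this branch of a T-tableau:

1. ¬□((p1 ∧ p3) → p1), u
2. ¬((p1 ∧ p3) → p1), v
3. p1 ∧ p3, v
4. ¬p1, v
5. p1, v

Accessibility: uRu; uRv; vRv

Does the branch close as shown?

Both p1 and ¬p1 appear at v.

Closed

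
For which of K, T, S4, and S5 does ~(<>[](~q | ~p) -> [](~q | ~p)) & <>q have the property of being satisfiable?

K, T, S4

S4-tableau for the formula:
1. ~(<>[](~q | ~p) -> [](~q | ~p)) & <>q, w0
2. ~(<>[](~q | ~p) -> [](~q | ~p)), w0   [&-rule on 1]
3. <>q, w0   [&-rule on 1]
4. <>[](~q | ~p), w0   [~->-rule on 2]
5. ~[](~q | ~p), w0   [~->-rule on 2]
6. q, w1   [<>-rule on 3: fresh world w1, w0Rw1]
7. [](~q | ~p), w2   [<>-rule on 4: fresh world w2, w0Rw2]
8. ~q | ~p, w2   [[]-rule on 7 via w2Rw2]
9. ~p, w2   [|-rule on 8 (branches; this branch)]
10. ~(~q | ~p), w3   [~[]-rule on 5: fresh world w3, w0Rw3]
11. q, w3   [~|-rule on 10]
12. p, w3   [~|-rule on 10]
Accessibility: w0Rw0, w0Rw1, w0Rw2, w0Rw3, w1Rw1, w2Rw2, w3Rw3
Complete open branch: satisfiable in S4, hence also in K, T (this S4-model is also a K-model and a T-model).
S5-tableau for the formula:
1. ~(<>[](~q | ~p) -> [](~q | ~p)) & <>q, w0
2. ~(<>[](~q | ~p) -> [](~q | ~p)), w0   [&-rule on 1]
3. <>q, w0   [&-rule on 1]
4. <>[](~q | ~p), w0   [~->-rule on 2]
5. ~[](~q | ~p), w0   [~->-rule on 2]
6. q, w1   [<>-rule on 3: fresh world w1, w0Rw1]
7. [](~q | ~p), w2   [<>-rule on 4: fresh world w2, w0Rw2]
8. ~q | ~p, w0   [[]-rule on 7 via w2Rw0]
9. ~q | ~p, w1   [[]-rule on 7 via w2Rw1]
10. ~q | ~p, w2   [[]-rule on 7 via w2Rw2]
11. ~p, w0   [|-rule on 8 (branches; this branch)]
12. ~p, w1   [|-rule on 9 (branches; this branch)]
13. ~p, w2   [|-rule on 10 (branches; this branch)]
14. ~(~q | ~p), w3   [~[]-rule on 5: fresh world w3, w0Rw3]
15. q, w3   [~|-rule on 14]
16. p, w3   [~|-rule on 14]
17. ~q | ~p, w3   [[]-rule on 7 via w2Rw3]
18. ~p, w3   [|-rule on 17 (branches; this branch)]
Accessibility: w0Rw0, w0Rw1, w0Rw2, w0Rw3, w1Rw0, w1Rw1, w1Rw2, w1Rw3, w2Rw0, w2Rw1, w2Rw2, w2Rw3, w3Rw0, w3Rw1, w3Rw2, w3Rw3
Branch closes: p and ~p both at w3.
Every branch closes (one shown): unsatisfiable in S5.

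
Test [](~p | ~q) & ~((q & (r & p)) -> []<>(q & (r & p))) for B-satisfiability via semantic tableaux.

1. [](~p | ~q) & ~((q & (r & p)) -> []<>(q & (r & p))), w0
2. [](~p | ~q), w0   [&-rule on 1]
3. ~((q & (r & p)) -> []<>(q & (r & p))), w0   [&-rule on 1]
4. q & (r & p), w0   [~->-rule on 3]
5. ~[]<>(q & (r & p)), w0   [~->-rule on 3]
6. q, w0   [&-rule on 4]
7. r & p, w0   [&-rule on 4]
8. r, w0   [&-rule on 7]
9. p, w0   [&-rule on 7]
10. ~p | ~q, w0   [[]-rule on 2 via w0Rw0]
11. ~q, w0   [|-rule on 10 (branches; this branch)]
Accessibility: w0Rw0
Branch closes: q and ~q both at w0.
All branches of the tableau close; one closing branch shown above.

Unsatisfiable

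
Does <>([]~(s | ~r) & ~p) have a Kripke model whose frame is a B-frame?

1. <>([]~(s | ~r) & ~p), u
2. []~(s | ~r) & ~p, v
3. []~(s | ~r), v
4. ~p, v
5. ~(s | ~r), u
6. ~s, u
7. r, u
8. ~(s | ~r), v
9. ~s, v
10. r, v
Accessibility: uRu, uRv, vRu, vRv

Satisfiable (open branch found)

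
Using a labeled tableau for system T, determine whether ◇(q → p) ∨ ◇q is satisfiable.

1. ◇(q → p) ∨ ◇q, 0
2. ◇q, 0
3. q, 1
Accessibility: 0R0, 0R1, 1R1

Yes, satisfiable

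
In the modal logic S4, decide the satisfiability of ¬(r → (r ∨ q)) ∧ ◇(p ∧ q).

Unsatisfiable

1. ¬(r → (r ∨ q)) ∧ ◇(p ∧ q), 0
2. ¬(r → (r ∨ q)), 0
3. ◇(p ∧ q), 0
4. r, 0
5. ¬(r ∨ q), 0
6. ¬r, 0
7. ¬q, 0
Accessibility: 0R0
Branch closes: r and ¬r both at 0.
Every branch closes; the branch above is one of them.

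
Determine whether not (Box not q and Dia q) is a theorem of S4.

Valid

Tableau for the negation Box not q and Dia q:
1. Box not q and Dia q, w0
2. Box not q, w0   [and-rule on 1]
3. Dia q, w0   [and-rule on 1]
4. not q, w0   [Box-rule on 2 via w0Rw0]
5. q, w1   [Dia-rule on 3: fresh world w1, w0Rw1]
6. not q, w1   [Box-rule on 2 via w0Rw1]
Accessibility: w0Rw0, w0Rw1, w1Rw1
Branch closes: q and not q both at w1.
Every branch of the negation's tableau closes; the branch above is one of them.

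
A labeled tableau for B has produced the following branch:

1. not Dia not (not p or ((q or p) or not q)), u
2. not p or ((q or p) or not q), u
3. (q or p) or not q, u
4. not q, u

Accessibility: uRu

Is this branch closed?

Not closed

No atom appears with both signs at the same world.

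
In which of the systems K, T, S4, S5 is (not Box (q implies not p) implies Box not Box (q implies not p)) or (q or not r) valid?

S5-tableau for the negation not ((not Box (q implies not p) implies Box not Box (q implies not p)) or (q or not r)):
1. not ((not Box (q implies not p) implies Box not Box (q implies not p)) or (q or not r)), u
2. not (not Box (q implies not p) implies Box not Box (q implies not p)), u   [neg-or-rule on 1]
3. not (q or not r), u   [neg-or-rule on 1]
4. not Box (q implies not p), u   [neg-implies-rule on 2]
5. not Box not Box (q implies not p), u   [neg-implies-rule on 2]
6. not q, u   [neg-or-rule on 3]
7. r, u   [neg-or-rule on 3]
8. not (q implies not p), v   [neg-Box-rule on 4: fresh world v, uRv]
9. q, v   [neg-implies-rule on 8]
10. p, v   [neg-implies-rule on 8]
11. Box (q implies not p), w   [neg-Box-rule on 5: fresh world w, uRw]
12. q implies not p, u   [Box-rule on 11 via wRu]
13. q implies not p, v   [Box-rule on 11 via wRv]
14. q implies not p, w   [Box-rule on 11 via wRw]
15. not p, u   [implies-rule on 12 (branches; this branch)]
16. not p, v   [implies-rule on 13 (branches; this branch)]
Accessibility: uRu, uRv, uRw, vRu, vRv, vRw, wRu, wRv, wRw
Branch closes: p and not p both at v.
Every branch closes (one shown): valid in S5.
S4-tableau for the negation not ((not Box (q implies not p) implies Box not Box (q implies not p)) or (q or not r)):
1. not ((not Box (q implies not p) implies Box not Box (q implies not p)) or (q or not r)), u
2. not (not Box (q implies not p) implies Box not Box (q implies not p)), u   [neg-or-rule on 1]
3. not (q or not r), u   [neg-or-rule on 1]
4. not Box (q implies not p), u   [neg-implies-rule on 2]
5. not Box not Box (q implies not p), u   [neg-implies-rule on 2]
6. not q, u   [neg-or-rule on 3]
7. r, u   [neg-or-rule on 3]
8. not (q implies not p), v   [neg-Box-rule on 4: fresh world v, uRv]
9. q, v   [neg-implies-rule on 8]
10. p, v   [neg-implies-rule on 8]
11. Box (q implies not p), w   [neg-Box-rule on 5: fresh world w, uRw]
12. q implies not p, w   [Box-rule on 11 via wRw]
13. not p, w   [implies-rule on 12 (branches; this branch)]
Accessibility: uRu, uRv, uRw, vRv, wRw
Complete open branch: countermodel on an S4-frame, so not valid in S4, nor in K, T (the same frame is also a K-frame and a T-frame).

S5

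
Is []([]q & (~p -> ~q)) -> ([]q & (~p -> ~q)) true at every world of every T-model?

Tableau for the negation ~([]([]q & (~p -> ~q)) -> ([]q & (~p -> ~q))):
1. ~([]([]q & (~p -> ~q)) -> ([]q & (~p -> ~q))), u
2. []([]q & (~p -> ~q)), u
3. ~([]q & (~p -> ~q)), u
4. []q & (~p -> ~q), u
5. []q, u
6. ~p -> ~q, u
7. q, u
8. ~[]q, u
9. p, u
10. ~q, v
11. []q & (~p -> ~q), v
12. []q, v
13. ~p -> ~q, v
14. q, v
Accessibility: uRu, uRv, vRv
Branch closes: q and ~q both at v.
Every branch of the negation's tableau closes; the branch above is one of them.

Yes, valid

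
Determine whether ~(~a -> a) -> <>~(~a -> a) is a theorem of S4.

Tableau for the negation ~(~(~a -> a) -> <>~(~a -> a)):
1. ~(~(~a -> a) -> <>~(~a -> a)), w0
2. ~(~a -> a), w0
3. ~<>~(~a -> a), w0
4. ~a, w0
5. ~a -> a, w0
6. a, w0
Accessibility: w0Rw0
Branch closes: a and ~a both at w0.
All branches of the negation close; one closing branch shown above.

Valid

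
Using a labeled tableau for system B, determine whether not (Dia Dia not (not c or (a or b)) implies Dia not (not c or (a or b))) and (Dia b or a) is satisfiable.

Yes, satisfiable

1. not (Dia Dia not (not c or (a or b)) implies Dia not (not c or (a or b))) and (Dia b or a), w0
2. not (Dia Dia not (not c or (a or b)) implies Dia not (not c or (a or b))), w0
3. Dia b or a, w0
4. Dia Dia not (not c or (a or b)), w0
5. not Dia not (not c or (a or b)), w0
6. not c or (a or b), w0
7. a, w0
8. a or b, w0
9. b, w0
10. Dia not (not c or (a or b)), w1
11. not c or (a or b), w1
12. a or b, w1
13. b, w1
14. not (not c or (a or b)), w2
15. c, w2
16. not (a or b), w2
17. not a, w2
18. not b, w2
Accessibility: w0Rw0, w0Rw1, w1Rw0, w1Rw1, w1Rw2, w2Rw1, w2Rw2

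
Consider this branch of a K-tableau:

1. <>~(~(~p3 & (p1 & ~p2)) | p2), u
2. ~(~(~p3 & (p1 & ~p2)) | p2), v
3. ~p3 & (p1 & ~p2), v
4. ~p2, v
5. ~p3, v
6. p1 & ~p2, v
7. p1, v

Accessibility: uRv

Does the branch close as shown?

There is no literal clash: for every atom and world, at most one sign appears.

No, open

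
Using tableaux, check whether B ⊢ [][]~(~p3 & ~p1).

No, not valid

Tableau for the negation ~[][]~(~p3 & ~p1):
1. ~[][]~(~p3 & ~p1), u
2. ~[]~(~p3 & ~p1), v
3. ~p3 & ~p1, w
4. ~p3, w
5. ~p1, w
Accessibility: uRu, uRv, vRu, vRv, vRw, wRv, wRw
The negation has an open branch (countermodel exists).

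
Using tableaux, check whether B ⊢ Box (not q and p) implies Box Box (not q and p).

Tableau for the negation not (Box (not q and p) implies Box Box (not q and p)):
1. not (Box (not q and p) implies Box Box (not q and p)), 0
2. Box (not q and p), 0
3. not Box Box (not q and p), 0
4. not q and p, 0
5. not q, 0
6. p, 0
7. not Box (not q and p), 1
8. not q and p, 1
9. not q, 1
10. p, 1
11. not (not q and p), 2
12. not p, 2
Accessibility: 0R0, 0R1, 1R0, 1R1, 1R2, 2R1, 2R2
The negation has an open branch (countermodel exists).

Invalid (countermodel exists)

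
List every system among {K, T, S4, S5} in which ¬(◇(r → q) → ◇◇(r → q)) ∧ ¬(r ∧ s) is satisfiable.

K

T-tableau for the formula:
1. ¬(◇(r → q) → ◇◇(r → q)) ∧ ¬(r ∧ s), 0
2. ¬(◇(r → q) → ◇◇(r → q)), 0   [∧-rule on 1]
3. ¬(r ∧ s), 0   [∧-rule on 1]
4. ◇(r → q), 0   [¬→-rule on 2]
5. ¬◇◇(r → q), 0   [¬→-rule on 2]
6. ¬◇(r → q), 0   [¬◇-rule on 5 via 0R0]
7. ¬(r → q), 0   [¬◇-rule on 6 via 0R0]
8. r, 0   [¬→-rule on 7]
9. ¬q, 0   [¬→-rule on 7]
10. ¬s, 0   [¬∧-rule on 3 (branches; this branch)]
11. r → q, 1   [◇-rule on 4: fresh world 1, 0R1]
12. ¬◇(r → q), 1   [¬◇-rule on 5 via 0R1]
13. ¬(r → q), 1   [¬◇-rule on 6 via 0R1]
14. r, 1   [¬→-rule on 13]
15. ¬q, 1   [¬→-rule on 13]
16. q, 1   [→-rule on 11 (branches; this branch)]
Accessibility: 0R0, 0R1, 1R1
Branch closes: q and ¬q both at 1.
Every branch closes (one shown): unsatisfiable in T, hence also in S4, S5 (every S4/S5-frame is a T-frame).
K-tableau for the formula:
1. ¬(◇(r → q) → ◇◇(r → q)) ∧ ¬(r ∧ s), 0
2. ¬(◇(r → q) → ◇◇(r → q)), 0   [∧-rule on 1]
3. ¬(r ∧ s), 0   [∧-rule on 1]
4. ◇(r → q), 0   [¬→-rule on 2]
5. ¬◇◇(r → q), 0   [¬→-rule on 2]
6. ¬s, 0   [¬∧-rule on 3 (branches; this branch)]
7. r → q, 1   [◇-rule on 4: fresh world 1, 0R1]
8. ¬◇(r → q), 1   [¬◇-rule on 5 via 0R1]
9. q, 1   [→-rule on 7 (branches; this branch)]
Accessibility: 0R1
Complete open branch: satisfiable in K.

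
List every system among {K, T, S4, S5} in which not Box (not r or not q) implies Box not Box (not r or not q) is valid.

S5

S4-tableau for the negation not (not Box (not r or not q) implies Box not Box (not r or not q)):
1. not (not Box (not r or not q) implies Box not Box (not r or not q)), w0
2. not Box (not r or not q), w0   [neg-implies-rule on 1]
3. not Box not Box (not r or not q), w0   [neg-implies-rule on 1]
4. not (not r or not q), w1   [neg-Box-rule on 2: fresh world w1, w0Rw1]
5. r, w1   [neg-or-rule on 4]
6. q, w1   [neg-or-rule on 4]
7. Box (not r or not q), w2   [neg-Box-rule on 3: fresh world w2, w0Rw2]
8. not r or not q, w2   [Box-rule on 7 via w2Rw2]
9. not q, w2   [or-rule on 8 (branches; this branch)]
Accessibility: w0Rw0, w0Rw1, w0Rw2, w1Rw1, w2Rw2
Complete open branch: countermodel on an S4-frame, so not valid in S4, nor in K, T (the same frame is also a K-frame and a T-frame).
S5-tableau for the negation not (not Box (not r or not q) implies Box not Box (not r or not q)):
1. not (not Box (not r or not q) implies Box not Box (not r or not q)), w0
2. not Box (not r or not q), w0   [neg-implies-rule on 1]
3. not Box not Box (not r or not q), w0   [neg-implies-rule on 1]
4. not (not r or not q), w1   [neg-Box-rule on 2: fresh world w1, w0Rw1]
5. r, w1   [neg-or-rule on 4]
6. q, w1   [neg-or-rule on 4]
7. Box (not r or not q), w2   [neg-Box-rule on 3: fresh world w2, w0Rw2]
8. not r or not q, w0   [Box-rule on 7 via w2Rw0]
9. not r or not q, w1   [Box-rule on 7 via w2Rw1]
10. not r or not q, w2   [Box-rule on 7 via w2Rw2]
11. not q, w0   [or-rule on 8 (branches; this branch)]
12. not q, w1   [or-rule on 9 (branches; this branch)]
Accessibility: w0Rw0, w0Rw1, w0Rw2, w1Rw0, w1Rw1, w1Rw2, w2Rw0, w2Rw1, w2Rw2
Branch closes: q and not q both at w1.
Every branch closes (one shown): valid in S5.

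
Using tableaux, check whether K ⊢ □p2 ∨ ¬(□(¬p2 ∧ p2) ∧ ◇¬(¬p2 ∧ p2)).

Tableau for the negation ¬(□p2 ∨ ¬(□(¬p2 ∧ p2) ∧ ◇¬(¬p2 ∧ p2))):
1. ¬(□p2 ∨ ¬(□(¬p2 ∧ p2) ∧ ◇¬(¬p2 ∧ p2))), w0
2. ¬□p2, w0
3. □(¬p2 ∧ p2) ∧ ◇¬(¬p2 ∧ p2), w0
4. □(¬p2 ∧ p2), w0
5. ◇¬(¬p2 ∧ p2), w0
6. ¬p2, w1
7. ¬p2 ∧ p2, w1
8. p2, w1
Accessibility: w0Rw1
Branch closes: p2 and ¬p2 both at w1.
Every branch of the negation's tableau closes; the branch above is one of them.

Valid in K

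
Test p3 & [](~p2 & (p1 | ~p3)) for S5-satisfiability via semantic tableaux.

1. p3 & [](~p2 & (p1 | ~p3)), w0
2. p3, w0
3. [](~p2 & (p1 | ~p3)), w0
4. ~p2 & (p1 | ~p3), w0
5. ~p2, w0
6. p1 | ~p3, w0
7. p1, w0
Accessibility: w0Rw0

Yes, satisfiable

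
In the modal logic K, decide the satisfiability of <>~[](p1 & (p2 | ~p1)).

1. <>~[](p1 & (p2 | ~p1)), w0
2. ~[](p1 & (p2 | ~p1)), w1   [<>-rule on 1: fresh world w1, w0Rw1]
3. ~(p1 & (p2 | ~p1)), w2   [~[]-rule on 2: fresh world w2, w1Rw2]
4. ~(p2 | ~p1), w2   [~&-rule on 3 (branches; this branch)]
5. ~p2, w2   [~|-rule on 4]
6. p1, w2   [~|-rule on 4]
Accessibility: w0Rw1, w1Rw2

Satisfiable (open branch found)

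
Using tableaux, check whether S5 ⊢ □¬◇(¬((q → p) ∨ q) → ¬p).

Tableau for the negation ¬□¬◇(¬((q → p) ∨ q) → ¬p):
1. ¬□¬◇(¬((q → p) ∨ q) → ¬p), u
2. ◇(¬((q → p) ∨ q) → ¬p), v   [¬□-rule on 1: fresh world v, uRv]
3. ¬((q → p) ∨ q) → ¬p, w   [◇-rule on 2: fresh world w, vRw]
4. ¬p, w   [→-rule on 3 (branches; this branch)]
Accessibility: uRu, uRv, uRw, vRu, vRv, vRw, wRu, wRv, wRw
The negation has an open branch (countermodel exists).

No, not valid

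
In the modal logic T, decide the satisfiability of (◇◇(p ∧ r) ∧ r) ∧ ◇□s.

1. (◇◇(p ∧ r) ∧ r) ∧ ◇□s, u
2. ◇◇(p ∧ r) ∧ r, u
3. ◇□s, u
4. ◇◇(p ∧ r), u
5. r, u
6. □s, v
7. s, v
8. ◇(p ∧ r), w
9. p ∧ r, x
10. p, x
11. r, x
Accessibility: uRu, uRv, uRw, vRv, wRw, wRx, xRx

Satisfiable (open branch found)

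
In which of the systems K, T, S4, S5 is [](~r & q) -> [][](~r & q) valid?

T-tableau for the negation ~([](~r & q) -> [][](~r & q)):
1. ~([](~r & q) -> [][](~r & q)), u
2. [](~r & q), u   [~->-rule on 1]
3. ~[][](~r & q), u   [~->-rule on 1]
4. ~r & q, u   [[]-rule on 2 via uRu]
5. ~r, u   [&-rule on 4]
6. q, u   [&-rule on 4]
7. ~[](~r & q), v   [~[]-rule on 3: fresh world v, uRv]
8. ~r & q, v   [[]-rule on 2 via uRv]
9. ~r, v   [&-rule on 8]
10. q, v   [&-rule on 8]
11. ~(~r & q), w   [~[]-rule on 7: fresh world w, vRw]
12. ~q, w   [~&-rule on 11 (branches; this branch)]
Accessibility: uRu, uRv, vRv, vRw, wRw
Complete open branch: countermodel on a T-frame, so not valid in T, nor in K (the same frame is also a K-frame).
S4-tableau for the negation ~([](~r & q) -> [][](~r & q)):
1. ~([](~r & q) -> [][](~r & q)), u
2. [](~r & q), u   [~->-rule on 1]
3. ~[][](~r & q), u   [~->-rule on 1]
4. ~r & q, u   [[]-rule on 2 via uRu]
5. ~r, u   [&-rule on 4]
6. q, u   [&-rule on 4]
7. ~[](~r & q), v   [~[]-rule on 3: fresh world v, uRv]
8. ~r & q, v   [[]-rule on 2 via uRv]
9. ~r, v   [&-rule on 8]
10. q, v   [&-rule on 8]
11. ~(~r & q), w   [~[]-rule on 7: fresh world w, vRw]
12. ~r & q, w   [[]-rule on 2 via uRw]
13. ~r, w   [&-rule on 12]
14. q, w   [&-rule on 12]
15. ~q, w   [~&-rule on 11 (branches; this branch)]
Accessibility: uRu, uRv, uRw, vRv, vRw, wRw
Branch closes: q and ~q both at w.
Every branch closes (one shown): valid in S4, hence also in S5 (every theorem of S4 is a theorem of S5).

S4, S5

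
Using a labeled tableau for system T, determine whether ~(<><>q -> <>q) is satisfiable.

Yes, satisfiable

1. ~(<><>q -> <>q), w0
2. <><>q, w0   [~->-rule on 1]
3. ~<>q, w0   [~->-rule on 1]
4. ~q, w0   [~<>-rule on 3 via w0Rw0]
5. <>q, w1   [<>-rule on 2: fresh world w1, w0Rw1]
6. ~q, w1   [~<>-rule on 3 via w0Rw1]
7. q, w2   [<>-rule on 5: fresh world w2, w1Rw2]
Accessibility: w0Rw0, w0Rw1, w1Rw1, w1Rw2, w2Rw2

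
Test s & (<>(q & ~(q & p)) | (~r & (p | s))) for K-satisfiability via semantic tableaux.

1. s & (<>(q & ~(q & p)) | (~r & (p | s))), w0
2. s, w0
3. <>(q & ~(q & p)) | (~r & (p | s)), w0
4. ~r & (p | s), w0
5. ~r, w0
6. p | s, w0

Satisfiable (open branch found)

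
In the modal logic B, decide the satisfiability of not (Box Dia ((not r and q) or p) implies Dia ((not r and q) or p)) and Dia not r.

Unsatisfiable (every branch closes)

1. not (Box Dia ((not r and q) or p) implies Dia ((not r and q) or p)) and Dia not r, u
2. not (Box Dia ((not r and q) or p) implies Dia ((not r and q) or p)), u   [and-rule on 1]
3. Dia not r, u   [and-rule on 1]
4. Box Dia ((not r and q) or p), u   [neg-implies-rule on 2]
5. not Dia ((not r and q) or p), u   [neg-implies-rule on 2]
6. Dia ((not r and q) or p), u   [Box-rule on 4 via uRu]
7. not ((not r and q) or p), u   [neg-Dia-rule on 5 via uRu]
8. not (not r and q), u   [neg-or-rule on 7]
9. not p, u   [neg-or-rule on 7]
10. not q, u   [neg-and-rule on 8 (branches; this branch)]
11. not r, v   [Dia-rule on 3: fresh world v, uRv]
12. Dia ((not r and q) or p), v   [Box-rule on 4 via uRv]
13. not ((not r and q) or p), v   [neg-Dia-rule on 5 via uRv]
14. not (not r and q), v   [neg-or-rule on 13]
15. not p, v   [neg-or-rule on 13]
16. not q, v   [neg-and-rule on 14 (branches; this branch)]
17. (not r and q) or p, w   [Dia-rule on 6: fresh world w, uRw]
18. Dia ((not r and q) or p), w   [Box-rule on 4 via uRw]
19. not ((not r and q) or p), w   [neg-Dia-rule on 5 via uRw]
20. not (not r and q), w   [neg-or-rule on 19]
21. not p, w   [neg-or-rule on 19]
22. not r and q, w   [or-rule on 17 (branches; this branch)]
23. not r, w   [and-rule on 22]
24. q, w   [and-rule on 22]
25. not q, w   [neg-and-rule on 20 (branches; this branch)]
Accessibility: uRu, uRv, uRw, vRu, vRv, wRu, wRw
Branch closes: q and not q both at w.
All branches of the tableau close; one closing branch shown above.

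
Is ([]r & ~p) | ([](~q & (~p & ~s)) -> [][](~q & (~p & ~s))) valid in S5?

Valid

Tableau for the negation ~(([]r & ~p) | ([](~q & (~p & ~s)) -> [][](~q & (~p & ~s)))):
1. ~(([]r & ~p) | ([](~q & (~p & ~s)) -> [][](~q & (~p & ~s)))), 0
2. ~([]r & ~p), 0
3. ~([](~q & (~p & ~s)) -> [][](~q & (~p & ~s))), 0
4. [](~q & (~p & ~s)), 0
5. ~[][](~q & (~p & ~s)), 0
6. ~q & (~p & ~s), 0
7. ~q, 0
8. ~p & ~s, 0
9. ~p, 0
10. ~s, 0
11. ~[]r, 0
12. ~[](~q & (~p & ~s)), 1
13. ~q & (~p & ~s), 1
14. ~q, 1
15. ~p & ~s, 1
16. ~p, 1
17. ~s, 1
18. ~r, 2
19. ~q & (~p & ~s), 2
20. ~q, 2
21. ~p & ~s, 2
22. ~p, 2
23. ~s, 2
24. ~(~q & (~p & ~s)), 3
25. ~q & (~p & ~s), 3
26. ~q, 3
27. ~p & ~s, 3
28. ~p, 3
29. ~s, 3
30. ~(~p & ~s), 3
31. s, 3
Accessibility: 0R0, 0R1, 0R2, 0R3, 1R0, 1R1, 1R2, 1R3, 2R0, 2R1, 2R2, 2R3, 3R0, 3R1, 3R2, 3R3
Branch closes: s and ~s both at 3.
All branches of the negation close; one closing branch shown above.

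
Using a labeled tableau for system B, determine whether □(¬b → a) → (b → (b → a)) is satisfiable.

1. □(¬b → a) → (b → (b → a)), u
2. b → (b → a), u
3. b → a, u
4. a, u
Accessibility: uRu

Yes, satisfiable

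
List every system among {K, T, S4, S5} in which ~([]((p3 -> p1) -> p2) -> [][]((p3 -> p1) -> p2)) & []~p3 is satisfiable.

S4-tableau for the formula:
1. ~([]((p3 -> p1) -> p2) -> [][]((p3 -> p1) -> p2)) & []~p3, w0
2. ~([]((p3 -> p1) -> p2) -> [][]((p3 -> p1) -> p2)), w0
3. []~p3, w0
4. []((p3 -> p1) -> p2), w0
5. ~[][]((p3 -> p1) -> p2), w0
6. ~p3, w0
7. (p3 -> p1) -> p2, w0
8. p2, w0
9. ~[]((p3 -> p1) -> p2), w1
10. ~p3, w1
11. (p3 -> p1) -> p2, w1
12. p2, w1
13. ~((p3 -> p1) -> p2), w2
14. p3 -> p1, w2
15. ~p2, w2
16. ~p3, w2
17. (p3 -> p1) -> p2, w2
18. p1, w2
19. ~(p3 -> p1), w2
20. p3, w2
21. ~p1, w2
Accessibility: w0Rw0, w0Rw1, w0Rw2, w1Rw1, w1Rw2, w2Rw2
Branch closes: p3 and ~p3 both at w2.
Every branch closes (one shown): unsatisfiable in S4, hence also in S5 (every S5-frame is an S4-frame).
T-tableau for the formula:
1. ~([]((p3 -> p1) -> p2) -> [][]((p3 -> p1) -> p2)) & []~p3, w0
2. ~([]((p3 -> p1) -> p2) -> [][]((p3 -> p1) -> p2)), w0
3. []~p3, w0
4. []((p3 -> p1) -> p2), w0
5. ~[][]((p3 -> p1) -> p2), w0
6. ~p3, w0
7. (p3 -> p1) -> p2, w0
8. p2, w0
9. ~[]((p3 -> p1) -> p2), w1
10. ~p3, w1
11. (p3 -> p1) -> p2, w1
12. p2, w1
13. ~((p3 -> p1) -> p2), w2
14. p3 -> p1, w2
15. ~p2, w2
16. p1, w2
Accessibility: w0Rw0, w0Rw1, w1Rw1, w1Rw2, w2Rw2
Complete open branch: satisfiable in T, hence also in K (this T-model is also a K-model).

K, T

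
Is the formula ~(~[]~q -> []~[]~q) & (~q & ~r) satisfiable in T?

1. ~(~[]~q -> []~[]~q) & (~q & ~r), u
2. ~(~[]~q -> []~[]~q), u
3. ~q & ~r, u
4. ~[]~q, u
5. ~[]~[]~q, u
6. ~q, u
7. ~r, u
8. q, v
9. []~q, w
10. ~q, w
Accessibility: uRu, uRv, uRw, vRv, wRw

Yes, satisfiable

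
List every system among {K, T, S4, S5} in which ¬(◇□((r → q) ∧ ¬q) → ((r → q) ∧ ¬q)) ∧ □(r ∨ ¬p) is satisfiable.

S4-tableau for the formula:
1. ¬(◇□((r → q) ∧ ¬q) → ((r → q) ∧ ¬q)) ∧ □(r ∨ ¬p), w0
2. ¬(◇□((r → q) ∧ ¬q) → ((r → q) ∧ ¬q)), w0
3. □(r ∨ ¬p), w0
4. ◇□((r → q) ∧ ¬q), w0
5. ¬((r → q) ∧ ¬q), w0
6. r ∨ ¬p, w0
7. q, w0
8. ¬p, w0
9. □((r → q) ∧ ¬q), w1
10. r ∨ ¬p, w1
11. (r → q) ∧ ¬q, w1
12. r → q, w1
13. ¬q, w1
14. ¬p, w1
15. ¬r, w1
Accessibility: w0Rw0, w0Rw1, w1Rw1
Complete open branch: satisfiable in S4, hence also in K, T (this S4-model is also a K-model and a T-model).
S5-tableau for the formula:
1. ¬(◇□((r → q) ∧ ¬q) → ((r → q) ∧ ¬q)) ∧ □(r ∨ ¬p), w0
2. ¬(◇□((r → q) ∧ ¬q) → ((r → q) ∧ ¬q)), w0
3. □(r ∨ ¬p), w0
4. ◇□((r → q) ∧ ¬q), w0
5. ¬((r → q) ∧ ¬q), w0
6. r ∨ ¬p, w0
7. ¬(r → q), w0
8. r, w0
9. ¬q, w0
10. ¬p, w0
11. □((r → q) ∧ ¬q), w1
12. r ∨ ¬p, w1
13. (r → q) ∧ ¬q, w0
14. r → q, w0
15. (r → q) ∧ ¬q, w1
16. r → q, w1
17. ¬q, w1
18. ¬p, w1
19. q, w0
Accessibility: w0Rw0, w0Rw1, w1Rw0, w1Rw1
Branch closes: q and ¬q both at w0.
Every branch closes (one shown): unsatisfiable in S5.

K, T, S4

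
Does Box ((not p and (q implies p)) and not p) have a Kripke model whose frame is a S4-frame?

1. Box ((not p and (q implies p)) and not p), 0
2. (not p and (q implies p)) and not p, 0   [Box-rule on 1 via 0R0]
3. not p and (q implies p), 0   [and-rule on 2]
4. not p, 0   [and-rule on 2]
5. q implies p, 0   [and-rule on 3]
6. not q, 0   [implies-rule on 5 (branches; this branch)]
Accessibility: 0R0

Satisfiable (open branch found)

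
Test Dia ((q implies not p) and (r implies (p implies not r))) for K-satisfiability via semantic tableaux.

Satisfiable (open branch found)

1. Dia ((q implies not p) and (r implies (p implies not r))), w0
2. (q implies not p) and (r implies (p implies not r)), w1   [Dia-rule on 1: fresh world w1, w0Rw1]
3. q implies not p, w1   [and-rule on 2]
4. r implies (p implies not r), w1   [and-rule on 2]
5. not p, w1   [implies-rule on 3 (branches; this branch)]
6. p implies not r, w1   [implies-rule on 4 (branches; this branch)]
7. not r, w1   [implies-rule on 6 (branches; this branch)]
Accessibility: w0Rw1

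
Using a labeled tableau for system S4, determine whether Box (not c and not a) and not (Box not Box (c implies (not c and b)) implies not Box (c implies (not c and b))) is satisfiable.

Unsatisfiable (every branch closes)

1. Box (not c and not a) and not (Box not Box (c implies (not c and b)) implies not Box (c implies (not c and b))), 0
2. Box (not c and not a), 0
3. not (Box not Box (c implies (not c and b)) implies not Box (c implies (not c and b))), 0
4. Box not Box (c implies (not c and b)), 0
5. Box (c implies (not c and b)), 0
6. not c and not a, 0
7. not c, 0
8. not a, 0
9. not Box (c implies (not c and b)), 0
10. c implies (not c and b), 0
11. not c and b, 0
12. b, 0
13. not (c implies (not c and b)), 1
14. c, 1
15. not (not c and b), 1
16. not c and not a, 1
17. not c, 1
18. not a, 1
Accessibility: 0R0, 0R1, 1R1
Branch closes: c and not c both at 1.
(One branch shown.) All branches close.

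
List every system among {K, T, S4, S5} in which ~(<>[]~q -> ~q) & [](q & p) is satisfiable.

K-tableau for the formula:
1. ~(<>[]~q -> ~q) & [](q & p), u
2. ~(<>[]~q -> ~q), u   [&-rule on 1]
3. [](q & p), u   [&-rule on 1]
4. <>[]~q, u   [~->-rule on 2]
5. q, u   [~->-rule on 2]
6. []~q, v   [<>-rule on 4: fresh world v, uRv]
7. q & p, v   [[]-rule on 3 via uRv]
8. q, v   [&-rule on 7]
9. p, v   [&-rule on 7]
Accessibility: uRv
Complete open branch: satisfiable in K.
T-tableau for the formula:
1. ~(<>[]~q -> ~q) & [](q & p), u
2. ~(<>[]~q -> ~q), u   [&-rule on 1]
3. [](q & p), u   [&-rule on 1]
4. <>[]~q, u   [~->-rule on 2]
5. q, u   [~->-rule on 2]
6. q & p, u   [[]-rule on 3 via uRu]
7. p, u   [&-rule on 6]
8. []~q, v   [<>-rule on 4: fresh world v, uRv]
9. q & p, v   [[]-rule on 3 via uRv]
10. q, v   [&-rule on 9]
11. p, v   [&-rule on 9]
12. ~q, v   [[]-rule on 8 via vRv]
Accessibility: uRu, uRv, vRv
Branch closes: q and ~q both at v.
Every branch closes (one shown): unsatisfiable in T, hence also in S4, S5 (every S4/S5-frame is a T-frame).

K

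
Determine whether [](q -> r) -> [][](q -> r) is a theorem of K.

Invalid (countermodel exists)

Tableau for the negation ~([](q -> r) -> [][](q -> r)):
1. ~([](q -> r) -> [][](q -> r)), u
2. [](q -> r), u
3. ~[][](q -> r), u
4. ~[](q -> r), v
5. q -> r, v
6. r, v
7. ~(q -> r), w
8. q, w
9. ~r, w
Accessibility: uRv, vRw
The negation has an open branch (countermodel exists).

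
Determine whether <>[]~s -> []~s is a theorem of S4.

Tableau for the negation ~(<>[]~s -> []~s):
1. ~(<>[]~s -> []~s), u
2. <>[]~s, u
3. ~[]~s, u
4. []~s, v
5. ~s, v
6. s, w
Accessibility: uRu, uRv, uRw, vRv, wRw
The negation has an open branch (countermodel exists).

Invalid (countermodel exists)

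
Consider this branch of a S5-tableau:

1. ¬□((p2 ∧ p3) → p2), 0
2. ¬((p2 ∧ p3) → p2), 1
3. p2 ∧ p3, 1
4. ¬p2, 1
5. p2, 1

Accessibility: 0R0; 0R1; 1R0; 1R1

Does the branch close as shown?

Both p2 and ¬p2 appear at 1.

Yes, closed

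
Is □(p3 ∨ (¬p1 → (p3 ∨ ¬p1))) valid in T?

Yes, valid

Tableau for the negation ¬□(p3 ∨ (¬p1 → (p3 ∨ ¬p1))):
1. ¬□(p3 ∨ (¬p1 → (p3 ∨ ¬p1))), 0
2. ¬(p3 ∨ (¬p1 → (p3 ∨ ¬p1))), 1
3. ¬p3, 1
4. ¬(¬p1 → (p3 ∨ ¬p1)), 1
5. ¬p1, 1
6. ¬(p3 ∨ ¬p1), 1
7. p1, 1
Accessibility: 0R0, 0R1, 1R1
Branch closes: p1 and ¬p1 both at 1.
All branches of the negation close; one closing branch shown above.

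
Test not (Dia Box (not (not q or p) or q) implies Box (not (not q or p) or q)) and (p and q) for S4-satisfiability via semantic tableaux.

1. not (Dia Box (not (not q or p) or q) implies Box (not (not q or p) or q)) and (p and q), 0
2. not (Dia Box (not (not q or p) or q) implies Box (not (not q or p) or q)), 0   [and-rule on 1]
3. p and q, 0   [and-rule on 1]
4. Dia Box (not (not q or p) or q), 0   [neg-implies-rule on 2]
5. not Box (not (not q or p) or q), 0   [neg-implies-rule on 2]
6. p, 0   [and-rule on 3]
7. q, 0   [and-rule on 3]
8. Box (not (not q or p) or q), 1   [Dia-rule on 4: fresh world 1, 0R1]
9. not (not q or p) or q, 1   [Box-rule on 8 via 1R1]
10. q, 1   [or-rule on 9 (branches; this branch)]
11. not (not (not q or p) or q), 2   [neg-Box-rule on 5: fresh world 2, 0R2]
12. not q or p, 2   [neg-or-rule on 11]
13. not q, 2   [neg-or-rule on 11]
14. p, 2   [or-rule on 12 (branches; this branch)]
Accessibility: 0R0, 0R1, 0R2, 1R1, 2R2

Satisfiable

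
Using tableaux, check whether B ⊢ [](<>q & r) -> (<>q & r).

Tableau for the negation ~([](<>q & r) -> (<>q & r)):
1. ~([](<>q & r) -> (<>q & r)), u
2. [](<>q & r), u
3. ~(<>q & r), u
4. <>q & r, u
5. <>q, u
6. r, u
7. ~<>q, u
8. ~q, u
9. q, v
10. <>q & r, v
11. <>q, v
12. r, v
13. ~q, v
Accessibility: uRu, uRv, vRu, vRv
Branch closes: q and ~q both at v.
All branches of the negation close; one closing branch shown above.

Yes, valid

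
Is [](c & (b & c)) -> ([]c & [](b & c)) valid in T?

Tableau for the negation ~([](c & (b & c)) -> ([]c & [](b & c))):
1. ~([](c & (b & c)) -> ([]c & [](b & c))), w0
2. [](c & (b & c)), w0   [~->-rule on 1]
3. ~([]c & [](b & c)), w0   [~->-rule on 1]
4. c & (b & c), w0   [[]-rule on 2 via w0Rw0]
5. c, w0   [&-rule on 4]
6. b & c, w0   [&-rule on 4]
7. b, w0   [&-rule on 6]
8. ~[](b & c), w0   [~&-rule on 3 (branches; this branch)]
9. ~(b & c), w1   [~[]-rule on 8: fresh world w1, w0Rw1]
10. c & (b & c), w1   [[]-rule on 2 via w0Rw1]
11. c, w1   [&-rule on 10]
12. b & c, w1   [&-rule on 10]
13. b, w1   [&-rule on 12]
14. ~c, w1   [~&-rule on 9 (branches; this branch)]
Accessibility: w0Rw0, w0Rw1, w1Rw1
Branch closes: c and ~c both at w1.
Every branch of the negation's tableau closes; the branch above is one of them.

Valid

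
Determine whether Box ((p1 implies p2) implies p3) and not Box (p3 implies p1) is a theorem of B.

No, not valid

Tableau for the negation not (Box ((p1 implies p2) implies p3) and not Box (p3 implies p1)):
1. not (Box ((p1 implies p2) implies p3) and not Box (p3 implies p1)), u
2. Box (p3 implies p1), u
3. p3 implies p1, u
4. p1, u
Accessibility: uRu
The negation has an open branch (countermodel exists).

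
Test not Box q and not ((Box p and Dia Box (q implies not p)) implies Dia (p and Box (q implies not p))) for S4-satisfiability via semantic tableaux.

No, unsatisfiable

1. not Box q and not ((Box p and Dia Box (q implies not p)) implies Dia (p and Box (q implies not p))), 0
2. not Box q, 0   [and-rule on 1]
3. not ((Box p and Dia Box (q implies not p)) implies Dia (p and Box (q implies not p))), 0   [and-rule on 1]
4. Box p and Dia Box (q implies not p), 0   [neg-implies-rule on 3]
5. not Dia (p and Box (q implies not p)), 0   [neg-implies-rule on 3]
6. Box p, 0   [and-rule on 4]
7. Dia Box (q implies not p), 0   [and-rule on 4]
8. not (p and Box (q implies not p)), 0   [neg-Dia-rule on 5 via 0R0]
9. p, 0   [Box-rule on 6 via 0R0]
10. not Box (q implies not p), 0   [neg-and-rule on 8 (branches; this branch)]
11. not q, 1   [neg-Box-rule on 2: fresh world 1, 0R1]
12. not (p and Box (q implies not p)), 1   [neg-Dia-rule on 5 via 0R1]
13. p, 1   [Box-rule on 6 via 0R1]
14. not Box (q implies not p), 1   [neg-and-rule on 12 (branches; this branch)]
15. Box (q implies not p), 2   [Dia-rule on 7: fresh world 2, 0R2]
16. not (p and Box (q implies not p)), 2   [neg-Dia-rule on 5 via 0R2]
17. p, 2   [Box-rule on 6 via 0R2]
18. q implies not p, 2   [Box-rule on 15 via 2R2]
19. not Box (q implies not p), 2   [neg-and-rule on 16 (branches; this branch)]
20. not q, 2   [implies-rule on 18 (branches; this branch)]
21. not (q implies not p), 3   [neg-Box-rule on 10: fresh world 3, 0R3]
22. q, 3   [neg-implies-rule on 21]
23. p, 3   [neg-implies-rule on 21]
24. not (p and Box (q implies not p)), 3   [neg-Dia-rule on 5 via 0R3]
25. not Box (q implies not p), 3   [neg-and-rule on 24 (branches; this branch)]
26. not (q implies not p), 4   [neg-Box-rule on 14: fresh world 4, 1R4]
27. q, 4   [neg-implies-rule on 26]
28. p, 4   [neg-implies-rule on 26]
29. not (p and Box (q implies not p)), 4   [neg-Dia-rule on 5 via 0R4]
30. not Box (q implies not p), 4   [neg-and-rule on 29 (branches; this branch)]
31. not (q implies not p), 5   [neg-Box-rule on 19: fresh world 5, 2R5]
32. q, 5   [neg-implies-rule on 31]
33. p, 5   [neg-implies-rule on 31]
34. not (p and Box (q implies not p)), 5   [neg-Dia-rule on 5 via 0R5]
35. q implies not p, 5   [Box-rule on 15 via 2R5]
36. not Box (q implies not p), 5   [neg-and-rule on 34 (branches; this branch)]
37. not p, 5   [implies-rule on 35 (branches; this branch)]
Accessibility: 0R0, 0R1, 0R2, 0R3, 0R4, 0R5, 1R1, 1R4, 2R2, 2R5, 3R3, 4R4, 5R5
Branch closes: p and not p both at 5.
All branches of the tableau close; one closing branch shown above.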